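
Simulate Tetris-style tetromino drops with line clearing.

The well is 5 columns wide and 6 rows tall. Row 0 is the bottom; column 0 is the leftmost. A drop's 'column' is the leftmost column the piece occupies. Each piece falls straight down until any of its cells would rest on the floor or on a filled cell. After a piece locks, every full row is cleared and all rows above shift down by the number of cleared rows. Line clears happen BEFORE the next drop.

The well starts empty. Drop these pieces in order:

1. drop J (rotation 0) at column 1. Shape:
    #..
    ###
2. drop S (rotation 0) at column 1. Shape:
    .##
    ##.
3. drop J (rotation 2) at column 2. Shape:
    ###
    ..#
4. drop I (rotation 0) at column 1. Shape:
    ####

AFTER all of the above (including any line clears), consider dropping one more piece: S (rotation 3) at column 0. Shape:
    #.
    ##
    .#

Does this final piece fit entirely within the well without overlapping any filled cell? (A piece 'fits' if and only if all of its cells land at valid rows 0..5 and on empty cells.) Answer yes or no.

Drop 1: J rot0 at col 1 lands with bottom-row=0; cleared 0 line(s) (total 0); column heights now [0 2 1 1 0], max=2
Drop 2: S rot0 at col 1 lands with bottom-row=2; cleared 0 line(s) (total 0); column heights now [0 3 4 4 0], max=4
Drop 3: J rot2 at col 2 lands with bottom-row=3; cleared 0 line(s) (total 0); column heights now [0 3 5 5 5], max=5
Drop 4: I rot0 at col 1 lands with bottom-row=5; cleared 0 line(s) (total 0); column heights now [0 6 6 6 6], max=6
Test piece S rot3 at col 0 (width 2): heights before test = [0 6 6 6 6]; fits = False

Answer: no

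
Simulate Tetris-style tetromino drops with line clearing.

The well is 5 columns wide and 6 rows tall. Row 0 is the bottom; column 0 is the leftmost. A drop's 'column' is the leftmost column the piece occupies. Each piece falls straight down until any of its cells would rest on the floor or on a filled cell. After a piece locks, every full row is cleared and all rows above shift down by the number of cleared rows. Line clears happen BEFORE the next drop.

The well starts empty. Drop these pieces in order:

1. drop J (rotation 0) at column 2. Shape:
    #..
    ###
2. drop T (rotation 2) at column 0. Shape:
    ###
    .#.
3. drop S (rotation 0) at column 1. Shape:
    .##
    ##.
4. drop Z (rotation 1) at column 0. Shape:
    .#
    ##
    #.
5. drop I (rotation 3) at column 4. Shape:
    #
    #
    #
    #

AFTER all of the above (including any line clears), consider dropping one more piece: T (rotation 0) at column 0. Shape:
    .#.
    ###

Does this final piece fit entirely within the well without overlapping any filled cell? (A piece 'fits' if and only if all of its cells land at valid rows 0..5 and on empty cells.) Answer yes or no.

Answer: no

Derivation:
Drop 1: J rot0 at col 2 lands with bottom-row=0; cleared 0 line(s) (total 0); column heights now [0 0 2 1 1], max=2
Drop 2: T rot2 at col 0 lands with bottom-row=1; cleared 0 line(s) (total 0); column heights now [3 3 3 1 1], max=3
Drop 3: S rot0 at col 1 lands with bottom-row=3; cleared 0 line(s) (total 0); column heights now [3 4 5 5 1], max=5
Drop 4: Z rot1 at col 0 lands with bottom-row=3; cleared 0 line(s) (total 0); column heights now [5 6 5 5 1], max=6
Drop 5: I rot3 at col 4 lands with bottom-row=1; cleared 1 line(s) (total 1); column heights now [4 5 4 1 4], max=5
Test piece T rot0 at col 0 (width 3): heights before test = [4 5 4 1 4]; fits = False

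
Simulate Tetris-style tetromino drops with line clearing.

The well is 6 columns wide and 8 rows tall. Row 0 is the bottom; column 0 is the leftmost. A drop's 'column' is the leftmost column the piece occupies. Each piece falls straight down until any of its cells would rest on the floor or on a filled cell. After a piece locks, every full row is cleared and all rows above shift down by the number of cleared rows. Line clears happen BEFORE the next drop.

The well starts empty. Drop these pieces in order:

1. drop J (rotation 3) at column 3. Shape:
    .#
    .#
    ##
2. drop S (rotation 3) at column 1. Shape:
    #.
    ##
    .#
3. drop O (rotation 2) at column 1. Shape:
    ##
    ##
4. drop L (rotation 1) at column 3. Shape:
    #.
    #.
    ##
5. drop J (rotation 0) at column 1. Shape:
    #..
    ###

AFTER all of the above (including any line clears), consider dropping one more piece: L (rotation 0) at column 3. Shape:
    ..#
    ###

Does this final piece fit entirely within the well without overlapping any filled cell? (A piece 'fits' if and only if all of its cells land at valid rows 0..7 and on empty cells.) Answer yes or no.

Answer: no

Derivation:
Drop 1: J rot3 at col 3 lands with bottom-row=0; cleared 0 line(s) (total 0); column heights now [0 0 0 1 3 0], max=3
Drop 2: S rot3 at col 1 lands with bottom-row=0; cleared 0 line(s) (total 0); column heights now [0 3 2 1 3 0], max=3
Drop 3: O rot2 at col 1 lands with bottom-row=3; cleared 0 line(s) (total 0); column heights now [0 5 5 1 3 0], max=5
Drop 4: L rot1 at col 3 lands with bottom-row=3; cleared 0 line(s) (total 0); column heights now [0 5 5 6 4 0], max=6
Drop 5: J rot0 at col 1 lands with bottom-row=6; cleared 0 line(s) (total 0); column heights now [0 8 7 7 4 0], max=8
Test piece L rot0 at col 3 (width 3): heights before test = [0 8 7 7 4 0]; fits = False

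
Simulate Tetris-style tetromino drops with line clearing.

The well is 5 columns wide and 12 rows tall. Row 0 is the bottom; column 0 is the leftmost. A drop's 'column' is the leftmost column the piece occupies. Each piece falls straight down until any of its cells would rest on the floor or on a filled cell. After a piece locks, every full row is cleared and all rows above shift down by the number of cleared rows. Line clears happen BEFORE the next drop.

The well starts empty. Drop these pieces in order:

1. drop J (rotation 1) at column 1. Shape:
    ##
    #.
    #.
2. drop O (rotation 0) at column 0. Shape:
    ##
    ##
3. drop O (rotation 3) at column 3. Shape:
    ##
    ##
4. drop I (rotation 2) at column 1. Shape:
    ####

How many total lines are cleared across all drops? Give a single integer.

Answer: 0

Derivation:
Drop 1: J rot1 at col 1 lands with bottom-row=0; cleared 0 line(s) (total 0); column heights now [0 3 3 0 0], max=3
Drop 2: O rot0 at col 0 lands with bottom-row=3; cleared 0 line(s) (total 0); column heights now [5 5 3 0 0], max=5
Drop 3: O rot3 at col 3 lands with bottom-row=0; cleared 0 line(s) (total 0); column heights now [5 5 3 2 2], max=5
Drop 4: I rot2 at col 1 lands with bottom-row=5; cleared 0 line(s) (total 0); column heights now [5 6 6 6 6], max=6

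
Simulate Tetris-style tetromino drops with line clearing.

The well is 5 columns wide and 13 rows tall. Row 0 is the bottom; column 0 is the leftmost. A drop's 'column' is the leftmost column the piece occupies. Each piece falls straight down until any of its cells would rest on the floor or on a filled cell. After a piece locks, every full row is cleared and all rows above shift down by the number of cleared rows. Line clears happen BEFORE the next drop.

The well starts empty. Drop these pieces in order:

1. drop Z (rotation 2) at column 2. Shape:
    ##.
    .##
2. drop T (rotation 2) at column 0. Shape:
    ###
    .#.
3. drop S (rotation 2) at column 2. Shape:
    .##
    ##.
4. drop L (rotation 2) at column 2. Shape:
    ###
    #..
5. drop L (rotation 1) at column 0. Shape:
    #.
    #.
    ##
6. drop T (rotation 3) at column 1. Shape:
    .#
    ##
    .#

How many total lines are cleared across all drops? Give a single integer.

Answer: 0

Derivation:
Drop 1: Z rot2 at col 2 lands with bottom-row=0; cleared 0 line(s) (total 0); column heights now [0 0 2 2 1], max=2
Drop 2: T rot2 at col 0 lands with bottom-row=1; cleared 0 line(s) (total 0); column heights now [3 3 3 2 1], max=3
Drop 3: S rot2 at col 2 lands with bottom-row=3; cleared 0 line(s) (total 0); column heights now [3 3 4 5 5], max=5
Drop 4: L rot2 at col 2 lands with bottom-row=4; cleared 0 line(s) (total 0); column heights now [3 3 6 6 6], max=6
Drop 5: L rot1 at col 0 lands with bottom-row=3; cleared 0 line(s) (total 0); column heights now [6 4 6 6 6], max=6
Drop 6: T rot3 at col 1 lands with bottom-row=6; cleared 0 line(s) (total 0); column heights now [6 8 9 6 6], max=9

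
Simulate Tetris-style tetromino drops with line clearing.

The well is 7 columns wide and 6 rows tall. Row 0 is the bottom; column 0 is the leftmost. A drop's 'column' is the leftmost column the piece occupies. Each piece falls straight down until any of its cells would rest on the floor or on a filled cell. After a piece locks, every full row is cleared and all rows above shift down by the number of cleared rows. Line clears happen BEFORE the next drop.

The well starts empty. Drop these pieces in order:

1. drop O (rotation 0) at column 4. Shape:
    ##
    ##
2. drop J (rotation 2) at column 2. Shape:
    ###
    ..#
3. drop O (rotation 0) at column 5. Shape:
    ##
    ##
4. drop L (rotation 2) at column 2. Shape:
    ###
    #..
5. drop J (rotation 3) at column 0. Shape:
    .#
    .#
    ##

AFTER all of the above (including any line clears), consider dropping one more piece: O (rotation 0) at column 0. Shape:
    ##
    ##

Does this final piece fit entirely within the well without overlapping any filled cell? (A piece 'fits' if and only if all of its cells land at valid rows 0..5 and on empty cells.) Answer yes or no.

Drop 1: O rot0 at col 4 lands with bottom-row=0; cleared 0 line(s) (total 0); column heights now [0 0 0 0 2 2 0], max=2
Drop 2: J rot2 at col 2 lands with bottom-row=2; cleared 0 line(s) (total 0); column heights now [0 0 4 4 4 2 0], max=4
Drop 3: O rot0 at col 5 lands with bottom-row=2; cleared 0 line(s) (total 0); column heights now [0 0 4 4 4 4 4], max=4
Drop 4: L rot2 at col 2 lands with bottom-row=4; cleared 0 line(s) (total 0); column heights now [0 0 6 6 6 4 4], max=6
Drop 5: J rot3 at col 0 lands with bottom-row=0; cleared 0 line(s) (total 0); column heights now [1 3 6 6 6 4 4], max=6
Test piece O rot0 at col 0 (width 2): heights before test = [1 3 6 6 6 4 4]; fits = True

Answer: yes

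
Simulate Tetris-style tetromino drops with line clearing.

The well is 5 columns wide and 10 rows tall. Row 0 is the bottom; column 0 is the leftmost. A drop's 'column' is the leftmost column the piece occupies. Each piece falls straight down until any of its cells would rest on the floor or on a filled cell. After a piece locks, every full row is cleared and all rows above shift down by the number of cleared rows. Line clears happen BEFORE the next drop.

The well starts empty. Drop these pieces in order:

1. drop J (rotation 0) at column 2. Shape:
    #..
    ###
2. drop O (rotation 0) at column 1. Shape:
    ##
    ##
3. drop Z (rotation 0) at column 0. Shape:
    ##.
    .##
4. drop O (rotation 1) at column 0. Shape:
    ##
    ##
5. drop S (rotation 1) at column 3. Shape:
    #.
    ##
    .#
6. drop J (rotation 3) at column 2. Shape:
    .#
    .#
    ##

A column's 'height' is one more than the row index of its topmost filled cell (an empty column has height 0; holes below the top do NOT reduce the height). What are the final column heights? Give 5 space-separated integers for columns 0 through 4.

Drop 1: J rot0 at col 2 lands with bottom-row=0; cleared 0 line(s) (total 0); column heights now [0 0 2 1 1], max=2
Drop 2: O rot0 at col 1 lands with bottom-row=2; cleared 0 line(s) (total 0); column heights now [0 4 4 1 1], max=4
Drop 3: Z rot0 at col 0 lands with bottom-row=4; cleared 0 line(s) (total 0); column heights now [6 6 5 1 1], max=6
Drop 4: O rot1 at col 0 lands with bottom-row=6; cleared 0 line(s) (total 0); column heights now [8 8 5 1 1], max=8
Drop 5: S rot1 at col 3 lands with bottom-row=1; cleared 0 line(s) (total 0); column heights now [8 8 5 4 3], max=8
Drop 6: J rot3 at col 2 lands with bottom-row=5; cleared 0 line(s) (total 0); column heights now [8 8 6 8 3], max=8

Answer: 8 8 6 8 3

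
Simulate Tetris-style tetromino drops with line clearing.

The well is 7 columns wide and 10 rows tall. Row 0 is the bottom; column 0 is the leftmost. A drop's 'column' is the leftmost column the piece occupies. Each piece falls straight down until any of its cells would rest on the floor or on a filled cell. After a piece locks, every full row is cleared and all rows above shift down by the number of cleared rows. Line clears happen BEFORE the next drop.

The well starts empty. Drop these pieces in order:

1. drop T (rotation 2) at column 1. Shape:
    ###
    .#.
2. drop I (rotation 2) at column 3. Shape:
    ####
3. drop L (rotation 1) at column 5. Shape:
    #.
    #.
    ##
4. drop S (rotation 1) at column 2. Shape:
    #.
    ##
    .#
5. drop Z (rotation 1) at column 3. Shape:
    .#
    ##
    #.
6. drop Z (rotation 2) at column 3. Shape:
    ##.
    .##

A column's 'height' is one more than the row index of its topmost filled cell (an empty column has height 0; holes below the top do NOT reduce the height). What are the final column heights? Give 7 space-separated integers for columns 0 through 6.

Drop 1: T rot2 at col 1 lands with bottom-row=0; cleared 0 line(s) (total 0); column heights now [0 2 2 2 0 0 0], max=2
Drop 2: I rot2 at col 3 lands with bottom-row=2; cleared 0 line(s) (total 0); column heights now [0 2 2 3 3 3 3], max=3
Drop 3: L rot1 at col 5 lands with bottom-row=3; cleared 0 line(s) (total 0); column heights now [0 2 2 3 3 6 4], max=6
Drop 4: S rot1 at col 2 lands with bottom-row=3; cleared 0 line(s) (total 0); column heights now [0 2 6 5 3 6 4], max=6
Drop 5: Z rot1 at col 3 lands with bottom-row=5; cleared 0 line(s) (total 0); column heights now [0 2 6 7 8 6 4], max=8
Drop 6: Z rot2 at col 3 lands with bottom-row=8; cleared 0 line(s) (total 0); column heights now [0 2 6 10 10 9 4], max=10

Answer: 0 2 6 10 10 9 4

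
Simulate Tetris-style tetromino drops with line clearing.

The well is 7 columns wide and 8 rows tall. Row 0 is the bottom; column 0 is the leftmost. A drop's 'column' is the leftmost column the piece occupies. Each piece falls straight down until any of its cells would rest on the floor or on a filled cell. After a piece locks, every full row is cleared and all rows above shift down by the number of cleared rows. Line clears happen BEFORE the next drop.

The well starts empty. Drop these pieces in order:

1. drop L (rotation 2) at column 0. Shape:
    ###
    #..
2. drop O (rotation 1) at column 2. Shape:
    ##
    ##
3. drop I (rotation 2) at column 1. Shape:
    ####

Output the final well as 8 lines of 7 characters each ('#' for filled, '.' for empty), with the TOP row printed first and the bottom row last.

Drop 1: L rot2 at col 0 lands with bottom-row=0; cleared 0 line(s) (total 0); column heights now [2 2 2 0 0 0 0], max=2
Drop 2: O rot1 at col 2 lands with bottom-row=2; cleared 0 line(s) (total 0); column heights now [2 2 4 4 0 0 0], max=4
Drop 3: I rot2 at col 1 lands with bottom-row=4; cleared 0 line(s) (total 0); column heights now [2 5 5 5 5 0 0], max=5

Answer: .......
.......
.......
.####..
..##...
..##...
###....
#......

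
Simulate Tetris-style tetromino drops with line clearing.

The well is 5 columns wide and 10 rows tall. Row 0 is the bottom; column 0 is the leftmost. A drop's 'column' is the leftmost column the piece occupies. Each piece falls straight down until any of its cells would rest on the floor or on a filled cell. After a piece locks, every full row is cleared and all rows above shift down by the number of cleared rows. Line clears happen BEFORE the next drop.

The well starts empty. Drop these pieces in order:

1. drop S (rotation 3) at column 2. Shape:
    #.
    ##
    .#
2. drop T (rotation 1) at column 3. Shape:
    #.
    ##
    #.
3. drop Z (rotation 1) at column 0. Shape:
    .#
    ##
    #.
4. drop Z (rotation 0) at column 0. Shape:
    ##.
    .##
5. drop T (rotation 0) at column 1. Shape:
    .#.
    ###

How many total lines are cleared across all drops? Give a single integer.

Drop 1: S rot3 at col 2 lands with bottom-row=0; cleared 0 line(s) (total 0); column heights now [0 0 3 2 0], max=3
Drop 2: T rot1 at col 3 lands with bottom-row=2; cleared 0 line(s) (total 0); column heights now [0 0 3 5 4], max=5
Drop 3: Z rot1 at col 0 lands with bottom-row=0; cleared 0 line(s) (total 0); column heights now [2 3 3 5 4], max=5
Drop 4: Z rot0 at col 0 lands with bottom-row=3; cleared 0 line(s) (total 0); column heights now [5 5 4 5 4], max=5
Drop 5: T rot0 at col 1 lands with bottom-row=5; cleared 0 line(s) (total 0); column heights now [5 6 7 6 4], max=7

Answer: 0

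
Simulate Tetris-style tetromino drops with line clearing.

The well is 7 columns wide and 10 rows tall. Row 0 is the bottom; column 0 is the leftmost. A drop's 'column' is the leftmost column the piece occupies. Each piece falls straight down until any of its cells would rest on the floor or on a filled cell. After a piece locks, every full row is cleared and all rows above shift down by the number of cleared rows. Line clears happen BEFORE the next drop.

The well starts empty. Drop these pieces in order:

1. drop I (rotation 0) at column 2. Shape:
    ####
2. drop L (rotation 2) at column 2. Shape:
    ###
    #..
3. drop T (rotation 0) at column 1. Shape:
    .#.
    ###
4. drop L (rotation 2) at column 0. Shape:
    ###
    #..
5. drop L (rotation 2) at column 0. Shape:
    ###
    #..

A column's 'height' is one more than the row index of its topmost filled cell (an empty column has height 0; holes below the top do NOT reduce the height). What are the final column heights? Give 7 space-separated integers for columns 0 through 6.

Answer: 8 8 8 4 3 1 0

Derivation:
Drop 1: I rot0 at col 2 lands with bottom-row=0; cleared 0 line(s) (total 0); column heights now [0 0 1 1 1 1 0], max=1
Drop 2: L rot2 at col 2 lands with bottom-row=1; cleared 0 line(s) (total 0); column heights now [0 0 3 3 3 1 0], max=3
Drop 3: T rot0 at col 1 lands with bottom-row=3; cleared 0 line(s) (total 0); column heights now [0 4 5 4 3 1 0], max=5
Drop 4: L rot2 at col 0 lands with bottom-row=4; cleared 0 line(s) (total 0); column heights now [6 6 6 4 3 1 0], max=6
Drop 5: L rot2 at col 0 lands with bottom-row=6; cleared 0 line(s) (total 0); column heights now [8 8 8 4 3 1 0], max=8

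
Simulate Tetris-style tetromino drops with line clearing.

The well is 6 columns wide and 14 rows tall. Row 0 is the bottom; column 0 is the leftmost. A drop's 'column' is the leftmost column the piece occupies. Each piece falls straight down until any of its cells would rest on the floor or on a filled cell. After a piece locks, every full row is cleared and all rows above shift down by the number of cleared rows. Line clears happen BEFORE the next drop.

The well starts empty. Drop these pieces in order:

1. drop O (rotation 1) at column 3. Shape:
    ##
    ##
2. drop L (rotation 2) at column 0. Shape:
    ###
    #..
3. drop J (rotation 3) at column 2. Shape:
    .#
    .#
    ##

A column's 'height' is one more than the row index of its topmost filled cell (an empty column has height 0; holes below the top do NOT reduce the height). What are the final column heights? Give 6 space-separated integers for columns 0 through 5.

Drop 1: O rot1 at col 3 lands with bottom-row=0; cleared 0 line(s) (total 0); column heights now [0 0 0 2 2 0], max=2
Drop 2: L rot2 at col 0 lands with bottom-row=0; cleared 0 line(s) (total 0); column heights now [2 2 2 2 2 0], max=2
Drop 3: J rot3 at col 2 lands with bottom-row=2; cleared 0 line(s) (total 0); column heights now [2 2 3 5 2 0], max=5

Answer: 2 2 3 5 2 0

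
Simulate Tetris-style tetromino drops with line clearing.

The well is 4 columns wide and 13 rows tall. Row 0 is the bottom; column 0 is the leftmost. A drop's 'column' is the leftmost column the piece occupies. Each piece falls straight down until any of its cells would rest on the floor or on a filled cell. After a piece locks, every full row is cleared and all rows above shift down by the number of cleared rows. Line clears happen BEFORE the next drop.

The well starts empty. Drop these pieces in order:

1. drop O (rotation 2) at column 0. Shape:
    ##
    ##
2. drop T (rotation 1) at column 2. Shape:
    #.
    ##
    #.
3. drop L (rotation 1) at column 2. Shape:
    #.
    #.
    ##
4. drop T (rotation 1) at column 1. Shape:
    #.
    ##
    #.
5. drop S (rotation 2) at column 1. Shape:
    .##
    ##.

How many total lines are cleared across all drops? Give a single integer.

Drop 1: O rot2 at col 0 lands with bottom-row=0; cleared 0 line(s) (total 0); column heights now [2 2 0 0], max=2
Drop 2: T rot1 at col 2 lands with bottom-row=0; cleared 1 line(s) (total 1); column heights now [1 1 2 0], max=2
Drop 3: L rot1 at col 2 lands with bottom-row=2; cleared 0 line(s) (total 1); column heights now [1 1 5 3], max=5
Drop 4: T rot1 at col 1 lands with bottom-row=4; cleared 0 line(s) (total 1); column heights now [1 7 6 3], max=7
Drop 5: S rot2 at col 1 lands with bottom-row=7; cleared 0 line(s) (total 1); column heights now [1 8 9 9], max=9

Answer: 1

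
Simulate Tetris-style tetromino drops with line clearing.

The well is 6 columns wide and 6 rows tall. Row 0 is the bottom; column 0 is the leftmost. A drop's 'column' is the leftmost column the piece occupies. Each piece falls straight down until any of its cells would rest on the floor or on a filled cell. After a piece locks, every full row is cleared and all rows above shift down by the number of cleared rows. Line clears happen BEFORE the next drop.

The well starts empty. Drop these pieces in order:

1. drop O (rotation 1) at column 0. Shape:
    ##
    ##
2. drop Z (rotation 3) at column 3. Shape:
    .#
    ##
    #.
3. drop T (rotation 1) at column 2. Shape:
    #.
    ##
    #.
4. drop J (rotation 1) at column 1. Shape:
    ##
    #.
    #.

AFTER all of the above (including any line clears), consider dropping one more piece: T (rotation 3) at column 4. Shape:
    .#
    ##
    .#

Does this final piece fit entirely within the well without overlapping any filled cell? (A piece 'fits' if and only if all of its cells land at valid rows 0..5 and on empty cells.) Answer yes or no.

Drop 1: O rot1 at col 0 lands with bottom-row=0; cleared 0 line(s) (total 0); column heights now [2 2 0 0 0 0], max=2
Drop 2: Z rot3 at col 3 lands with bottom-row=0; cleared 0 line(s) (total 0); column heights now [2 2 0 2 3 0], max=3
Drop 3: T rot1 at col 2 lands with bottom-row=1; cleared 0 line(s) (total 0); column heights now [2 2 4 3 3 0], max=4
Drop 4: J rot1 at col 1 lands with bottom-row=2; cleared 0 line(s) (total 0); column heights now [2 5 5 3 3 0], max=5
Test piece T rot3 at col 4 (width 2): heights before test = [2 5 5 3 3 0]; fits = True

Answer: yes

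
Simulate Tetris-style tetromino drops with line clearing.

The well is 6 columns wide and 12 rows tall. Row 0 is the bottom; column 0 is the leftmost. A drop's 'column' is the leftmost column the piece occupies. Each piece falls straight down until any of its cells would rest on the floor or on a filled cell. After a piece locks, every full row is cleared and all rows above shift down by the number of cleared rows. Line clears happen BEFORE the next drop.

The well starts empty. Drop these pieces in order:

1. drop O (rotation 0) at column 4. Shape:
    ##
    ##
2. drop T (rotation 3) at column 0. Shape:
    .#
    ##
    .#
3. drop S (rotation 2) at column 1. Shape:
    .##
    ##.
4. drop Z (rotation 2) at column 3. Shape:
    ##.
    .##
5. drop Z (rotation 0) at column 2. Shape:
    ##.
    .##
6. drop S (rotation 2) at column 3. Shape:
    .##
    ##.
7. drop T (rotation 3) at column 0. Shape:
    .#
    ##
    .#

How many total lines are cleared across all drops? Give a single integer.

Drop 1: O rot0 at col 4 lands with bottom-row=0; cleared 0 line(s) (total 0); column heights now [0 0 0 0 2 2], max=2
Drop 2: T rot3 at col 0 lands with bottom-row=0; cleared 0 line(s) (total 0); column heights now [2 3 0 0 2 2], max=3
Drop 3: S rot2 at col 1 lands with bottom-row=3; cleared 0 line(s) (total 0); column heights now [2 4 5 5 2 2], max=5
Drop 4: Z rot2 at col 3 lands with bottom-row=4; cleared 0 line(s) (total 0); column heights now [2 4 5 6 6 5], max=6
Drop 5: Z rot0 at col 2 lands with bottom-row=6; cleared 0 line(s) (total 0); column heights now [2 4 8 8 7 5], max=8
Drop 6: S rot2 at col 3 lands with bottom-row=8; cleared 0 line(s) (total 0); column heights now [2 4 8 9 10 10], max=10
Drop 7: T rot3 at col 0 lands with bottom-row=4; cleared 0 line(s) (total 0); column heights now [6 7 8 9 10 10], max=10

Answer: 0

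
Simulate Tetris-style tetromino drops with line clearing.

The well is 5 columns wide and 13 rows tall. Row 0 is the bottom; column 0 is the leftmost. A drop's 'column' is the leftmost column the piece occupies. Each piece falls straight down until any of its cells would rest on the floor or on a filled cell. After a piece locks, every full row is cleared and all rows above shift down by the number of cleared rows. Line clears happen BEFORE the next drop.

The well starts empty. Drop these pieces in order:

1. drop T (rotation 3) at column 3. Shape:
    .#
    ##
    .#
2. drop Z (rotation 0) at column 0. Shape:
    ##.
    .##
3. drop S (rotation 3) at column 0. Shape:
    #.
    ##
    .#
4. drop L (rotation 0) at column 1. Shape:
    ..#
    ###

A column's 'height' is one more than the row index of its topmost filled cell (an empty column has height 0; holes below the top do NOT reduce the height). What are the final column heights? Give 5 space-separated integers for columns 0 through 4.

Answer: 5 5 5 6 3

Derivation:
Drop 1: T rot3 at col 3 lands with bottom-row=0; cleared 0 line(s) (total 0); column heights now [0 0 0 2 3], max=3
Drop 2: Z rot0 at col 0 lands with bottom-row=0; cleared 0 line(s) (total 0); column heights now [2 2 1 2 3], max=3
Drop 3: S rot3 at col 0 lands with bottom-row=2; cleared 0 line(s) (total 0); column heights now [5 4 1 2 3], max=5
Drop 4: L rot0 at col 1 lands with bottom-row=4; cleared 0 line(s) (total 0); column heights now [5 5 5 6 3], max=6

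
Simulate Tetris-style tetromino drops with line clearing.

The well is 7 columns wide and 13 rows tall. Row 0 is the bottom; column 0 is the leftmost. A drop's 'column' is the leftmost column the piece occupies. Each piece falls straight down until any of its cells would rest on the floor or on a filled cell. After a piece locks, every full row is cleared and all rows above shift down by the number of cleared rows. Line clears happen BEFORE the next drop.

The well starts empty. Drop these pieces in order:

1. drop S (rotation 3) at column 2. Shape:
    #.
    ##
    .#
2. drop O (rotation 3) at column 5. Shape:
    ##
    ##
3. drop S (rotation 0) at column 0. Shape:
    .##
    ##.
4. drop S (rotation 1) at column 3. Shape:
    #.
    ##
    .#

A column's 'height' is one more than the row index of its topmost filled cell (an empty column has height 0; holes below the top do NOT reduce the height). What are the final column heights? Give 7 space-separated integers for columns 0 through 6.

Answer: 3 4 4 4 3 2 2

Derivation:
Drop 1: S rot3 at col 2 lands with bottom-row=0; cleared 0 line(s) (total 0); column heights now [0 0 3 2 0 0 0], max=3
Drop 2: O rot3 at col 5 lands with bottom-row=0; cleared 0 line(s) (total 0); column heights now [0 0 3 2 0 2 2], max=3
Drop 3: S rot0 at col 0 lands with bottom-row=2; cleared 0 line(s) (total 0); column heights now [3 4 4 2 0 2 2], max=4
Drop 4: S rot1 at col 3 lands with bottom-row=1; cleared 0 line(s) (total 0); column heights now [3 4 4 4 3 2 2], max=4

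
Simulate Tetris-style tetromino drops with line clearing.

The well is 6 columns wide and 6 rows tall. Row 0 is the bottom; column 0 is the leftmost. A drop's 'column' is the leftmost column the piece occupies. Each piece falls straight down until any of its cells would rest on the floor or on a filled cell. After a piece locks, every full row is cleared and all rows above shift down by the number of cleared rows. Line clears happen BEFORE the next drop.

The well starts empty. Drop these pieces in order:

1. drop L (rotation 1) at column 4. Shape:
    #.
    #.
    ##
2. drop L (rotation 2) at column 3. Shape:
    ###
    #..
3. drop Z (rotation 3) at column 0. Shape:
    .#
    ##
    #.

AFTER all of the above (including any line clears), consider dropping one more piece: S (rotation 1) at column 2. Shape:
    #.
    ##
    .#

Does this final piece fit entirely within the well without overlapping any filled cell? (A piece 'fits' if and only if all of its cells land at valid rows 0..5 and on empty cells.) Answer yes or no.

Answer: no

Derivation:
Drop 1: L rot1 at col 4 lands with bottom-row=0; cleared 0 line(s) (total 0); column heights now [0 0 0 0 3 1], max=3
Drop 2: L rot2 at col 3 lands with bottom-row=2; cleared 0 line(s) (total 0); column heights now [0 0 0 4 4 4], max=4
Drop 3: Z rot3 at col 0 lands with bottom-row=0; cleared 0 line(s) (total 0); column heights now [2 3 0 4 4 4], max=4
Test piece S rot1 at col 2 (width 2): heights before test = [2 3 0 4 4 4]; fits = False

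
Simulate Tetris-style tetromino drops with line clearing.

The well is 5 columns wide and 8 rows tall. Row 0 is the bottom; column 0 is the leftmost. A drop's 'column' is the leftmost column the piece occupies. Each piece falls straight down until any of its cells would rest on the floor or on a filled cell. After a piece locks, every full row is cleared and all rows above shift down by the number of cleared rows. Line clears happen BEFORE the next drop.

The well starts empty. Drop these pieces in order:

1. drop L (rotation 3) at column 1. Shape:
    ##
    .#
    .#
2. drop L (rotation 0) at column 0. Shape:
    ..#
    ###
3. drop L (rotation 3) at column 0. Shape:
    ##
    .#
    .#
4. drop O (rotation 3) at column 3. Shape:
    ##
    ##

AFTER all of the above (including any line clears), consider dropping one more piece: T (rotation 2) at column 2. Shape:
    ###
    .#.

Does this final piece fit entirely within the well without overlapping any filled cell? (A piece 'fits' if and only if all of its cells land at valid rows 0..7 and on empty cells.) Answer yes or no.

Drop 1: L rot3 at col 1 lands with bottom-row=0; cleared 0 line(s) (total 0); column heights now [0 3 3 0 0], max=3
Drop 2: L rot0 at col 0 lands with bottom-row=3; cleared 0 line(s) (total 0); column heights now [4 4 5 0 0], max=5
Drop 3: L rot3 at col 0 lands with bottom-row=4; cleared 0 line(s) (total 0); column heights now [7 7 5 0 0], max=7
Drop 4: O rot3 at col 3 lands with bottom-row=0; cleared 0 line(s) (total 0); column heights now [7 7 5 2 2], max=7
Test piece T rot2 at col 2 (width 3): heights before test = [7 7 5 2 2]; fits = True

Answer: yes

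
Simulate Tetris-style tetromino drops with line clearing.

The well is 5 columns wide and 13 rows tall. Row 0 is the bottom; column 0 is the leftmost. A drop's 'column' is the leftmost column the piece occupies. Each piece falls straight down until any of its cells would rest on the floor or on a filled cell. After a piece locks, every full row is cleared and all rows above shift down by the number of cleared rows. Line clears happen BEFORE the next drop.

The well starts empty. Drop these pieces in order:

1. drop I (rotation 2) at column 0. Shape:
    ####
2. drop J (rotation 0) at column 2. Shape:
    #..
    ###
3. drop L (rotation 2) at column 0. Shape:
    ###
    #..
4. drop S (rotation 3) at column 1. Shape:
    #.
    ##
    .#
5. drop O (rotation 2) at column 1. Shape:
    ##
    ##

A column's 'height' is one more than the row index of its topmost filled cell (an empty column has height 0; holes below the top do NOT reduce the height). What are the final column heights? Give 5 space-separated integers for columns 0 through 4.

Drop 1: I rot2 at col 0 lands with bottom-row=0; cleared 0 line(s) (total 0); column heights now [1 1 1 1 0], max=1
Drop 2: J rot0 at col 2 lands with bottom-row=1; cleared 0 line(s) (total 0); column heights now [1 1 3 2 2], max=3
Drop 3: L rot2 at col 0 lands with bottom-row=2; cleared 0 line(s) (total 0); column heights now [4 4 4 2 2], max=4
Drop 4: S rot3 at col 1 lands with bottom-row=4; cleared 0 line(s) (total 0); column heights now [4 7 6 2 2], max=7
Drop 5: O rot2 at col 1 lands with bottom-row=7; cleared 0 line(s) (total 0); column heights now [4 9 9 2 2], max=9

Answer: 4 9 9 2 2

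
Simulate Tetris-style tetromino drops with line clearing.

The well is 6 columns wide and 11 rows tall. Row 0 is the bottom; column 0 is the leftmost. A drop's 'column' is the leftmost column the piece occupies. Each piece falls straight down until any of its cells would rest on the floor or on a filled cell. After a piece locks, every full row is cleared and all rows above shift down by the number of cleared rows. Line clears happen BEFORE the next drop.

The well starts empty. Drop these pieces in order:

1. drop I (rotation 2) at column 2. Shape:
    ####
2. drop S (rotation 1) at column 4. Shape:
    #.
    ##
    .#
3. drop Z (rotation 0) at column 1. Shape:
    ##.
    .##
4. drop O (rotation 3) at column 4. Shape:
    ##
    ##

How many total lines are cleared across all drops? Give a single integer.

Drop 1: I rot2 at col 2 lands with bottom-row=0; cleared 0 line(s) (total 0); column heights now [0 0 1 1 1 1], max=1
Drop 2: S rot1 at col 4 lands with bottom-row=1; cleared 0 line(s) (total 0); column heights now [0 0 1 1 4 3], max=4
Drop 3: Z rot0 at col 1 lands with bottom-row=1; cleared 0 line(s) (total 0); column heights now [0 3 3 2 4 3], max=4
Drop 4: O rot3 at col 4 lands with bottom-row=4; cleared 0 line(s) (total 0); column heights now [0 3 3 2 6 6], max=6

Answer: 0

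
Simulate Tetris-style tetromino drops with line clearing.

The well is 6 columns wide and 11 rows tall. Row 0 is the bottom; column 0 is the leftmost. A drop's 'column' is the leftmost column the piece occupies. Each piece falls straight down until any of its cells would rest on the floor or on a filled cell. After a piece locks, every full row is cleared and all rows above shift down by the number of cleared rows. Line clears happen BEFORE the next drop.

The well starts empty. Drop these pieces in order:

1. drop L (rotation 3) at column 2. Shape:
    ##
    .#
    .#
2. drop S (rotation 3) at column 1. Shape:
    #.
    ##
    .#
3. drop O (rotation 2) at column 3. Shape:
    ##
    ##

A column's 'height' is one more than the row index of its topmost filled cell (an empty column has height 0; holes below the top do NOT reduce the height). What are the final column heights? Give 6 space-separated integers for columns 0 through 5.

Drop 1: L rot3 at col 2 lands with bottom-row=0; cleared 0 line(s) (total 0); column heights now [0 0 3 3 0 0], max=3
Drop 2: S rot3 at col 1 lands with bottom-row=3; cleared 0 line(s) (total 0); column heights now [0 6 5 3 0 0], max=6
Drop 3: O rot2 at col 3 lands with bottom-row=3; cleared 0 line(s) (total 0); column heights now [0 6 5 5 5 0], max=6

Answer: 0 6 5 5 5 0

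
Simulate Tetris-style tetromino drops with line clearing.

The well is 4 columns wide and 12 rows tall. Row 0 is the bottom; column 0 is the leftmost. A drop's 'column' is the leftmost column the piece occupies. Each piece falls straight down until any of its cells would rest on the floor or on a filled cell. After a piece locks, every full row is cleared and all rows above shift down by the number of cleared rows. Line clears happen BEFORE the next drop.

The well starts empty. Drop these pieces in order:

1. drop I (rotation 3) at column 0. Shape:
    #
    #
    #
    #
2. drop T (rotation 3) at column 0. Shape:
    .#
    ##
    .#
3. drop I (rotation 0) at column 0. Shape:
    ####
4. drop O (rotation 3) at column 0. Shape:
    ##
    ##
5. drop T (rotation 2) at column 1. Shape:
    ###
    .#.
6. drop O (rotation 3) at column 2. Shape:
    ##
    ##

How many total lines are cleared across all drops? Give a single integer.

Answer: 1

Derivation:
Drop 1: I rot3 at col 0 lands with bottom-row=0; cleared 0 line(s) (total 0); column heights now [4 0 0 0], max=4
Drop 2: T rot3 at col 0 lands with bottom-row=3; cleared 0 line(s) (total 0); column heights now [5 6 0 0], max=6
Drop 3: I rot0 at col 0 lands with bottom-row=6; cleared 1 line(s) (total 1); column heights now [5 6 0 0], max=6
Drop 4: O rot3 at col 0 lands with bottom-row=6; cleared 0 line(s) (total 1); column heights now [8 8 0 0], max=8
Drop 5: T rot2 at col 1 lands with bottom-row=7; cleared 0 line(s) (total 1); column heights now [8 9 9 9], max=9
Drop 6: O rot3 at col 2 lands with bottom-row=9; cleared 0 line(s) (total 1); column heights now [8 9 11 11], max=11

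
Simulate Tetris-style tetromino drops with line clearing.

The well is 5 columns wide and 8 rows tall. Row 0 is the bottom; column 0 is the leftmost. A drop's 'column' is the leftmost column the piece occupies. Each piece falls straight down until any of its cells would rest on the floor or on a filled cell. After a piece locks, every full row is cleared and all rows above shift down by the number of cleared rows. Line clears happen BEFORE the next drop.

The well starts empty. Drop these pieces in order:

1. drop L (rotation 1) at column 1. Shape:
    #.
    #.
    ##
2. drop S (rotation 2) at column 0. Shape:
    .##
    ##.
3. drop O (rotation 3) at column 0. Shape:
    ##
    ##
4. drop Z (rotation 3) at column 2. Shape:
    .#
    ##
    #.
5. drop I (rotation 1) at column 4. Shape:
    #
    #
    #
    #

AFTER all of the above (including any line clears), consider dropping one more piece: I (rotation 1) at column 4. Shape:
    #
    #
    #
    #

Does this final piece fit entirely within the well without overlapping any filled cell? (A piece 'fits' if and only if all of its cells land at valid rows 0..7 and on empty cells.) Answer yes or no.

Drop 1: L rot1 at col 1 lands with bottom-row=0; cleared 0 line(s) (total 0); column heights now [0 3 1 0 0], max=3
Drop 2: S rot2 at col 0 lands with bottom-row=3; cleared 0 line(s) (total 0); column heights now [4 5 5 0 0], max=5
Drop 3: O rot3 at col 0 lands with bottom-row=5; cleared 0 line(s) (total 0); column heights now [7 7 5 0 0], max=7
Drop 4: Z rot3 at col 2 lands with bottom-row=5; cleared 0 line(s) (total 0); column heights now [7 7 7 8 0], max=8
Drop 5: I rot1 at col 4 lands with bottom-row=0; cleared 0 line(s) (total 0); column heights now [7 7 7 8 4], max=8
Test piece I rot1 at col 4 (width 1): heights before test = [7 7 7 8 4]; fits = True

Answer: yes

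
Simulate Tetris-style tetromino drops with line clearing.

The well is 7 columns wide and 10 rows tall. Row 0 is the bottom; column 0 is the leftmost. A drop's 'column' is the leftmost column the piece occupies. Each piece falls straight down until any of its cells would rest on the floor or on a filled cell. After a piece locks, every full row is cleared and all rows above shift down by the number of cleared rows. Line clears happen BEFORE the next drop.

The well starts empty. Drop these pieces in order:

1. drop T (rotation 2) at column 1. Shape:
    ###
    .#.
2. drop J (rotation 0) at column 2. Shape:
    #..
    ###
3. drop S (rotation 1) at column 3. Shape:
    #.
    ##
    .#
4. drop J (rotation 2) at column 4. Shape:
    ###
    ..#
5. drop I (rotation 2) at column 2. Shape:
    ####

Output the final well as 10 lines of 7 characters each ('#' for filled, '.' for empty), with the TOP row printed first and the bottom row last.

Answer: .......
.......
.......
..####.
...####
...##.#
..#.#..
..###..
.###...
..#....

Derivation:
Drop 1: T rot2 at col 1 lands with bottom-row=0; cleared 0 line(s) (total 0); column heights now [0 2 2 2 0 0 0], max=2
Drop 2: J rot0 at col 2 lands with bottom-row=2; cleared 0 line(s) (total 0); column heights now [0 2 4 3 3 0 0], max=4
Drop 3: S rot1 at col 3 lands with bottom-row=3; cleared 0 line(s) (total 0); column heights now [0 2 4 6 5 0 0], max=6
Drop 4: J rot2 at col 4 lands with bottom-row=4; cleared 0 line(s) (total 0); column heights now [0 2 4 6 6 6 6], max=6
Drop 5: I rot2 at col 2 lands with bottom-row=6; cleared 0 line(s) (total 0); column heights now [0 2 7 7 7 7 6], max=7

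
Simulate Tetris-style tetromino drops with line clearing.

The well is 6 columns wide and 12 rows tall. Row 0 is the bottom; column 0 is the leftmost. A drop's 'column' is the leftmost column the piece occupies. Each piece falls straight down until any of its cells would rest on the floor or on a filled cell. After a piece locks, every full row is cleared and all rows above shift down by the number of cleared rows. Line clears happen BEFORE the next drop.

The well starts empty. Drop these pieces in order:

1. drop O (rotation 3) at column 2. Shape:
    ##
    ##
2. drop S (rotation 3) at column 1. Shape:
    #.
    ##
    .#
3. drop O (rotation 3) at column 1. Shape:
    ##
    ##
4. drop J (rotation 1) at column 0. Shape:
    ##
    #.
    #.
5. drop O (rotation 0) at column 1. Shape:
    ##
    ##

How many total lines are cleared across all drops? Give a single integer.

Drop 1: O rot3 at col 2 lands with bottom-row=0; cleared 0 line(s) (total 0); column heights now [0 0 2 2 0 0], max=2
Drop 2: S rot3 at col 1 lands with bottom-row=2; cleared 0 line(s) (total 0); column heights now [0 5 4 2 0 0], max=5
Drop 3: O rot3 at col 1 lands with bottom-row=5; cleared 0 line(s) (total 0); column heights now [0 7 7 2 0 0], max=7
Drop 4: J rot1 at col 0 lands with bottom-row=5; cleared 0 line(s) (total 0); column heights now [8 8 7 2 0 0], max=8
Drop 5: O rot0 at col 1 lands with bottom-row=8; cleared 0 line(s) (total 0); column heights now [8 10 10 2 0 0], max=10

Answer: 0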